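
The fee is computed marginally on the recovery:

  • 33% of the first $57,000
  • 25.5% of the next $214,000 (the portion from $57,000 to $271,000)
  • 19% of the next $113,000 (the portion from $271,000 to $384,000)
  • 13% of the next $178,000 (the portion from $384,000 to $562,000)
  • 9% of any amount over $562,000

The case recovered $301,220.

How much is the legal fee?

$79,121.80

First $57,000 at 33% = $18,810.00
Next $214,000 at 25.5% = $54,570.00
Remaining $30,220 at 19% = $5,741.80
Fee: $18,810.00 + $54,570.00 + $5,741.80 = $79,121.80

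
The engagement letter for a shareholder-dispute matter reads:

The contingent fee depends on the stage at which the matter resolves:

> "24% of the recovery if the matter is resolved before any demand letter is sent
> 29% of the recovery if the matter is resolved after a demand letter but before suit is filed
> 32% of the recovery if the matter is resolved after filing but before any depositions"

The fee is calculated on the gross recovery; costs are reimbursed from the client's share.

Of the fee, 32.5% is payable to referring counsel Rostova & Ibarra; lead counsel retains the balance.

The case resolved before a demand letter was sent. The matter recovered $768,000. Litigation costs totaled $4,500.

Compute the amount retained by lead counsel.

Fee base is the gross recovery, $768,000; costs are reimbursed separately.
The matter resolved before a demand letter was sent, so the 24% rate applies.
$768,000 × 24% = $184,320.00
Referral share: 32.5% of $184,320.00 = $59,904.00; lead counsel retains $184,320.00 − $59,904.00 = $124,416.00.

$124,416.00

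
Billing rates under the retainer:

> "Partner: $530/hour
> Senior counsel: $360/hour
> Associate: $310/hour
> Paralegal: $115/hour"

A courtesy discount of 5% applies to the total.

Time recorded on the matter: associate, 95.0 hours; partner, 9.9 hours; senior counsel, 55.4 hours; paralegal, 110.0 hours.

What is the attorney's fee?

Partner: 9.9 × $530 = $5,247.00
Senior counsel: 55.4 × $360 = $19,944.00
Associate: 95.0 × $310 = $29,450.00
Paralegal: 110.0 × $115 = $12,650.00
Subtotal: $67,291.00
Less 5% discount: −$3,364.55
Total: $67,291.00 − $3,364.55 = $63,926.45

$63,926.45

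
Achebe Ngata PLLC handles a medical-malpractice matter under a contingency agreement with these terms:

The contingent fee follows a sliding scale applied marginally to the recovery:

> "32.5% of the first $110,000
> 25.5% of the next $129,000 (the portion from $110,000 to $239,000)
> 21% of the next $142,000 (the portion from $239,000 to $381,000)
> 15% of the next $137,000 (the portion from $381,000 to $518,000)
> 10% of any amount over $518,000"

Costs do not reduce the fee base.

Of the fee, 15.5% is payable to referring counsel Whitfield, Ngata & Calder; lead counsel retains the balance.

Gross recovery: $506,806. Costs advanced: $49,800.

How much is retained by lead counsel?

$99,148.84

Fee base is the gross recovery, $506,806; costs are reimbursed separately.
First $110,000 at 32.5% = $35,750.00
Next $129,000 at 25.5% = $32,895.00
Next $142,000 at 21% = $29,820.00
Remaining $125,806 at 15% = $18,870.90
Fee: $35,750.00 + $32,895.00 + $29,820.00 + $18,870.90 = $117,335.90
Referral share: 15.5% of $117,335.90 = $18,187.06; lead counsel retains $117,335.90 − $18,187.06 = $99,148.84.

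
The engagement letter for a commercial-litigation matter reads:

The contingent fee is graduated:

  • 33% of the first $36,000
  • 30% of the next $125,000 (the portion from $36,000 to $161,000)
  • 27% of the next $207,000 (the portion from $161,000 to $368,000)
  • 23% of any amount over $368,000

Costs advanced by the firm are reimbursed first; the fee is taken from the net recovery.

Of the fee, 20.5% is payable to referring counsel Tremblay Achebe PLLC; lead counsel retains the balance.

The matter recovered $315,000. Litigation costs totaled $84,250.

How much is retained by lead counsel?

Fee base (net of costs): $315,000 − $84,250 = $230,750
First $36,000 at 33% = $11,880.00
Next $125,000 at 30% = $37,500.00
Remaining $69,750 at 27% = $18,832.50
Fee: $11,880.00 + $37,500.00 + $18,832.50 = $68,212.50
Referral share: 20.5% of $68,212.50 = $13,983.56; lead counsel retains $68,212.50 − $13,983.56 = $54,228.94.

$54,228.94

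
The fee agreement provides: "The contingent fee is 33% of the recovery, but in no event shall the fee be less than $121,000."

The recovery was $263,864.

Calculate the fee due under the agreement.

33% of $263,864 = $87,075.12
That is below the $121,000 minimum, so the minimum applies.

$121,000.00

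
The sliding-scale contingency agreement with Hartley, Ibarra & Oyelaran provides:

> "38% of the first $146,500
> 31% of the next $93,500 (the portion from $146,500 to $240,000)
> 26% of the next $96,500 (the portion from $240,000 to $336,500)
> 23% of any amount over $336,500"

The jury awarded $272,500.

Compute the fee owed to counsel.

$93,105.00

First $146,500 at 38% = $55,670.00
Next $93,500 at 31% = $28,985.00
Remaining $32,500 at 26% = $8,450.00
Fee: $55,670.00 + $28,985.00 + $8,450.00 = $93,105.00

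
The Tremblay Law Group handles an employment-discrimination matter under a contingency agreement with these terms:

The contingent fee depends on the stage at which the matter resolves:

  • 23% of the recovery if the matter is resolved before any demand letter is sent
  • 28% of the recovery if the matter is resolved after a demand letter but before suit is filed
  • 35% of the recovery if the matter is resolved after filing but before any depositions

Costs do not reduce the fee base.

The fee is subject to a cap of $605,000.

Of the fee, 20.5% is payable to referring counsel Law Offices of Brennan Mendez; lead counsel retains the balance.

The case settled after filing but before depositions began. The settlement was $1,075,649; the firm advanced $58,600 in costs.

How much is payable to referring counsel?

$77,177.82

Fee base is the gross recovery, $1,075,649; costs are reimbursed separately.
The matter settled after filing but before depositions began, so the 35% rate applies.
$1,075,649 × 35% = $376,477.15
$376,477.15 is under the $605,000 cap.
Referral share: 20.5% of $376,477.15 = $77,177.82; lead counsel retains $376,477.15 − $77,177.82 = $299,299.33.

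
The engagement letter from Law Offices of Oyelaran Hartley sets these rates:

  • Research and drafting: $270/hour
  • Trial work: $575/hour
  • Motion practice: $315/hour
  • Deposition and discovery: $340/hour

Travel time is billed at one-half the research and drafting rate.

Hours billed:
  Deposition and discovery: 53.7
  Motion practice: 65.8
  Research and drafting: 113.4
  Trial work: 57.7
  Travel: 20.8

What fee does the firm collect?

$105,588.50

Research and drafting: 113.4 × $270 = $30,618.00
Trial work: 57.7 × $575 = $33,177.50
Motion practice: 65.8 × $315 = $20,727.00
Deposition and discovery: 53.7 × $340 = $18,258.00
Subtotal: $30,618.00 + $33,177.50 + $20,727.00 + $18,258.00 = $102,780.50
Travel: 20.8 × ($270 ÷ 2) = 20.8 × $135.00 = $2,808.00
Total: $102,780.50 + $2,808.00 = $105,588.50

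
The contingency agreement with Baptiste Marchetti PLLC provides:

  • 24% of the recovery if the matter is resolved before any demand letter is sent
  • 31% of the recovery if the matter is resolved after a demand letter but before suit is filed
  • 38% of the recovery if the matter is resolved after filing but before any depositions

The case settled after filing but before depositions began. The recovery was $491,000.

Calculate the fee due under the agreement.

The matter settled after filing but before depositions began, so the 38% rate applies.
$491,000 × 38% = $186,580.00

$186,580.00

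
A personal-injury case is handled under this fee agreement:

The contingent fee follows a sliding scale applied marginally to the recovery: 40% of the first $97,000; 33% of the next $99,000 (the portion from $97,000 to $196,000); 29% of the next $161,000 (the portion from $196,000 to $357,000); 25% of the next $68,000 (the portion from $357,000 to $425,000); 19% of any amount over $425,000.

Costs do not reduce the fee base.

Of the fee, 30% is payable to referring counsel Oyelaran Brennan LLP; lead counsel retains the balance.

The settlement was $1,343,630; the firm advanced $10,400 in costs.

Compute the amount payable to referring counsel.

Fee base is the gross recovery, $1,343,630; costs are reimbursed separately.
First $97,000 at 40% = $38,800.00
Next $99,000 at 33% = $32,670.00
Next $161,000 at 29% = $46,690.00
Next $68,000 at 25% = $17,000.00
Remaining $918,630 at 19% = $174,539.70
Fee: $38,800.00 + $32,670.00 + $46,690.00 + $17,000.00 + $174,539.70 = $309,699.70
Referral share: 30% of $309,699.70 = $92,909.91; lead counsel retains $309,699.70 − $92,909.91 = $216,789.79.

$92,909.91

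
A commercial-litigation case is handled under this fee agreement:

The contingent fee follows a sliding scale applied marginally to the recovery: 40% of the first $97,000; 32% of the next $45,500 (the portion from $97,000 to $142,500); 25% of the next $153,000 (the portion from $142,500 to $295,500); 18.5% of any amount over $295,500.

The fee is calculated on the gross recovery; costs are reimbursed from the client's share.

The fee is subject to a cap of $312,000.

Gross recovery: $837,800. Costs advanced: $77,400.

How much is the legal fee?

Fee base is the gross recovery, $837,800; costs are reimbursed separately.
First $97,000 at 40% = $38,800.00
Next $45,500 at 32% = $14,560.00
Next $153,000 at 25% = $38,250.00
Remaining $542,300 at 18.5% = $100,325.50
Fee: $38,800.00 + $14,560.00 + $38,250.00 + $100,325.50 = $191,935.50
$191,935.50 is under the $312,000 cap.

$191,935.50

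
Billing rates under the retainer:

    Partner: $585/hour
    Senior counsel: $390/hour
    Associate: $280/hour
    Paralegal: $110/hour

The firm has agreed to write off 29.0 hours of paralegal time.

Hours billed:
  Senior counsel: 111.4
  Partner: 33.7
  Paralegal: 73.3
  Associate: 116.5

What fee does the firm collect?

$100,653.50

Partner: 33.7 × $585 = $19,714.50
Senior counsel: 111.4 × $390 = $43,446.00
Associate: 116.5 × $280 = $32,620.00
Paralegal: 73.3 × $110 = $8,063.00
Subtotal: $103,843.50
Write-off: 29.0 × $110 = $3,190.00
Total: $103,843.50 − $3,190.00 = $100,653.50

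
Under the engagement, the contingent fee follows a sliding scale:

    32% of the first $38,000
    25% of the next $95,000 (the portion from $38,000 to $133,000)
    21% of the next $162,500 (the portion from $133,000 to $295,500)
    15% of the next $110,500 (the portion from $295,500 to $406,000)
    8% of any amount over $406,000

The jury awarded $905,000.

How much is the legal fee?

$126,530.00

First $38,000 at 32% = $12,160.00
Next $95,000 at 25% = $23,750.00
Next $162,500 at 21% = $34,125.00
Next $110,500 at 15% = $16,575.00
Remaining $499,000 at 8% = $39,920.00
Fee: $12,160.00 + $23,750.00 + $34,125.00 + $16,575.00 + $39,920.00 = $126,530.00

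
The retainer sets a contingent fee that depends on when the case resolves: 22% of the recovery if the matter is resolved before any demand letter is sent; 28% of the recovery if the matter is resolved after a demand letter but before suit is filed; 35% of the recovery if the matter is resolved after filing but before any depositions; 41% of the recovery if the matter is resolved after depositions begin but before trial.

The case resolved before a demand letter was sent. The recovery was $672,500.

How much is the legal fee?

$147,950.00

The matter resolved before a demand letter was sent, so the 22% rate applies.
$672,500 × 22% = $147,950.00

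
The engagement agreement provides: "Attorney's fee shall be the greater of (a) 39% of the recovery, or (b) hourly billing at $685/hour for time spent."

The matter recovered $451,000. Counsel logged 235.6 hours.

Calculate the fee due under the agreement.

$175,890.00

(a) 39% of $451,000 = $175,890.00
(b) 235.6 × $685 = $161,386.00
The greater is (a): $175,890.00.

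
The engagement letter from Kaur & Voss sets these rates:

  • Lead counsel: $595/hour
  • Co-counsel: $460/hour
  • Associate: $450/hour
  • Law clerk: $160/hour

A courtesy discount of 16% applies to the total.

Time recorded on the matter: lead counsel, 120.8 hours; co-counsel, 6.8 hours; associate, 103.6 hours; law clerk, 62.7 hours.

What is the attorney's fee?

Lead counsel: 120.8 × $595 = $71,876.00
Co-counsel: 6.8 × $460 = $3,128.00
Associate: 103.6 × $450 = $46,620.00
Law clerk: 62.7 × $160 = $10,032.00
Subtotal: $131,656.00
Less 16% discount: −$21,064.96
Total: $131,656.00 − $21,064.96 = $110,591.04

$110,591.04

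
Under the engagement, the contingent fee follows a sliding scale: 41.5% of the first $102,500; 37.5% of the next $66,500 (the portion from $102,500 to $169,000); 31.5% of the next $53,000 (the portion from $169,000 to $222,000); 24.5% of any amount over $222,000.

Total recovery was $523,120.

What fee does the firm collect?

$157,944.40

First $102,500 at 41.5% = $42,537.50
Next $66,500 at 37.5% = $24,937.50
Next $53,000 at 31.5% = $16,695.00
Remaining $301,120 at 24.5% = $73,774.40
Fee: $42,537.50 + $24,937.50 + $16,695.00 + $73,774.40 = $157,944.40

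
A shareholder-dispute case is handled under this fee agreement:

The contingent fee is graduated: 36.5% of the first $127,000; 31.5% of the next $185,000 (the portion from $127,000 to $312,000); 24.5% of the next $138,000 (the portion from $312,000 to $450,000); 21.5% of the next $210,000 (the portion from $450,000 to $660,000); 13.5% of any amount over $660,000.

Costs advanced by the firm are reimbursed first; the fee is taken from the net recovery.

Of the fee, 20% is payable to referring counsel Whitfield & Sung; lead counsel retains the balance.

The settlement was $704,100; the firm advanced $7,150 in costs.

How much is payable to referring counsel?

Fee base (net of costs): $704,100 − $7,150 = $696,950
First $127,000 at 36.5% = $46,355.00
Next $185,000 at 31.5% = $58,275.00
Next $138,000 at 24.5% = $33,810.00
Next $210,000 at 21.5% = $45,150.00
Remaining $36,950 at 13.5% = $4,988.25
Fee: $46,355.00 + $58,275.00 + $33,810.00 + $45,150.00 + $4,988.25 = $188,578.25
Referral share: 20% of $188,578.25 = $37,715.65; lead counsel retains $188,578.25 − $37,715.65 = $150,862.60.

$37,715.65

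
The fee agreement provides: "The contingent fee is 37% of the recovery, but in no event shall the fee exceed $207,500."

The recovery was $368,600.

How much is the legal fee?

37% of $368,600 = $136,382.00
That is under the $207,500 cap.

$136,382.00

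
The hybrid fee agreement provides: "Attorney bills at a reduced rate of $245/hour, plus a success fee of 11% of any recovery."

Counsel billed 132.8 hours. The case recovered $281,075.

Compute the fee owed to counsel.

$63,454.25

Hourly: 132.8 × $245 = $32,536.00
Success fee: 11% of $281,075 = $30,918.25
Total: $32,536.00 + $30,918.25 = $63,454.25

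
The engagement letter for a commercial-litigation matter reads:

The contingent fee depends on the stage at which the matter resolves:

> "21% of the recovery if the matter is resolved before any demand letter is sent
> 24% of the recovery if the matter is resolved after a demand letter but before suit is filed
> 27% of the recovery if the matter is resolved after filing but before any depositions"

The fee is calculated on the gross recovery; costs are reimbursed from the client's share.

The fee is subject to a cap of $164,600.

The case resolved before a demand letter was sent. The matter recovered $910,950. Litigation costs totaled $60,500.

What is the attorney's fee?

$164,600.00

Fee base is the gross recovery, $910,950; costs are reimbursed separately.
The matter resolved before a demand letter was sent, so the 21% rate applies.
$910,950 × 21% = $191,299.50
$191,299.50 exceeds the $164,600 cap, so the fee is capped at $164,600.00.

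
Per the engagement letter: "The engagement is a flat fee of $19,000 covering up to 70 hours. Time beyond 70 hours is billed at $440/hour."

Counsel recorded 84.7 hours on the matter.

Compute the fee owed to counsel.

Flat fee: $19,000.00
Excess hours: 84.7 − 70 = 14.7
Overrun: 14.7 × $440 = $6,468.00
Total: $19,000.00 + $6,468.00 = $25,468.00

$25,468.00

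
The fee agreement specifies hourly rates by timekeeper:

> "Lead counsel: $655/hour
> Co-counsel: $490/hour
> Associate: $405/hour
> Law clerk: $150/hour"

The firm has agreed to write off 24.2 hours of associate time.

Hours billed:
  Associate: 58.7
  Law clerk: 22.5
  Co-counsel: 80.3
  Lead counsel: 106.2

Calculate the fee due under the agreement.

$126,255.50

Lead counsel: 106.2 × $655 = $69,561.00
Co-counsel: 80.3 × $490 = $39,347.00
Associate: 58.7 × $405 = $23,773.50
Law clerk: 22.5 × $150 = $3,375.00
Subtotal: $136,056.50
Write-off: 24.2 × $405 = $9,801.00
Total: $136,056.50 − $9,801.00 = $126,255.50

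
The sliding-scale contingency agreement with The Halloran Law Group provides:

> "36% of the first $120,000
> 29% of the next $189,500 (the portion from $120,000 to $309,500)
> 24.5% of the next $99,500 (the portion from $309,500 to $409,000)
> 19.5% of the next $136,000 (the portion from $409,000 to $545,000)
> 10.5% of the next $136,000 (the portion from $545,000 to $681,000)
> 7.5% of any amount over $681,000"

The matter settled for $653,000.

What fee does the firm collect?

First $120,000 at 36% = $43,200.00
Next $189,500 at 29% = $54,955.00
Next $99,500 at 24.5% = $24,377.50
Next $136,000 at 19.5% = $26,520.00
Remaining $108,000 at 10.5% = $11,340.00
Fee: $43,200.00 + $54,955.00 + $24,377.50 + $26,520.00 + $11,340.00 = $160,392.50

$160,392.50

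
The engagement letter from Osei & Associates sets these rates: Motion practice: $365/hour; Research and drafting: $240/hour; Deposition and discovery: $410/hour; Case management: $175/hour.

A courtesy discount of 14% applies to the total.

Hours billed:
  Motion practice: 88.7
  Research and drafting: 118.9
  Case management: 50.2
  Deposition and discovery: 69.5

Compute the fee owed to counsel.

Motion practice: 88.7 × $365 = $32,375.50
Research and drafting: 118.9 × $240 = $28,536.00
Deposition and discovery: 69.5 × $410 = $28,495.00
Case management: 50.2 × $175 = $8,785.00
Subtotal: $98,191.50
Less 14% discount: −$13,746.81
Total: $98,191.50 − $13,746.81 = $84,444.69

$84,444.69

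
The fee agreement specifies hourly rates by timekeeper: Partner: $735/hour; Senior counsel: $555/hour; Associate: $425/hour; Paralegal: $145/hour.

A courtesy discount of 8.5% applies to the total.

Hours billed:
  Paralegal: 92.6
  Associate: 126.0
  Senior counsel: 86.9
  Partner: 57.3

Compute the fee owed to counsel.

Partner: 57.3 × $735 = $42,115.50
Senior counsel: 86.9 × $555 = $48,229.50
Associate: 126.0 × $425 = $53,550.00
Paralegal: 92.6 × $145 = $13,427.00
Subtotal: $157,322.00
Less 8.5% discount: −$13,372.37
Total: $157,322.00 − $13,372.37 = $143,949.63

$143,949.63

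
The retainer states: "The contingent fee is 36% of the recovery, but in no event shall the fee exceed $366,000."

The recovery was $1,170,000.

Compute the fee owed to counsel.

36% of $1,170,000 = $421,200.00
That exceeds the $366,000 cap, so the fee is capped at $366,000.

$366,000.00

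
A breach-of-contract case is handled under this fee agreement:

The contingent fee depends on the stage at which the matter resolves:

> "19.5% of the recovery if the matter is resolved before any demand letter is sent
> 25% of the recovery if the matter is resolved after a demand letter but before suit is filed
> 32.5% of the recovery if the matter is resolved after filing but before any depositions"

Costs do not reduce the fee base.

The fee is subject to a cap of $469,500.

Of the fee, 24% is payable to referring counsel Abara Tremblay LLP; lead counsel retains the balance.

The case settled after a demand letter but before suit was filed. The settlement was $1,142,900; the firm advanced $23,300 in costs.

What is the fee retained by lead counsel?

$217,151.00

Fee base is the gross recovery, $1,142,900; costs are reimbursed separately.
The matter settled after a demand letter but before suit was filed, so the 25% rate applies.
$1,142,900 × 25% = $285,725.00
$285,725.00 is under the $469,500 cap.
Referral share: 24% of $285,725.00 = $68,574.00; lead counsel retains $285,725.00 − $68,574.00 = $217,151.00.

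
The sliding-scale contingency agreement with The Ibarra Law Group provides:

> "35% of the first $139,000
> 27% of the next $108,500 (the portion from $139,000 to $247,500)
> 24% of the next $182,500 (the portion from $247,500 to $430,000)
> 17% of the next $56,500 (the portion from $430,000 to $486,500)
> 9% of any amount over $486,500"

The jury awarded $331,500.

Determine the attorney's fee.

$98,105.00

First $139,000 at 35% = $48,650.00
Next $108,500 at 27% = $29,295.00
Remaining $84,000 at 24% = $20,160.00
Fee: $48,650.00 + $29,295.00 + $20,160.00 = $98,105.00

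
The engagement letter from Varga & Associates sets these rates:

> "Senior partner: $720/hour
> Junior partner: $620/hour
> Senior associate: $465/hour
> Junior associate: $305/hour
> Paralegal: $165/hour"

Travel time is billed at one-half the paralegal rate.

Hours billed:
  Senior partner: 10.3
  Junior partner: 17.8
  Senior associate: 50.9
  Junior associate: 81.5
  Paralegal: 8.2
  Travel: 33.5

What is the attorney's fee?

$71,094.75

Senior partner: 10.3 × $720 = $7,416.00
Junior partner: 17.8 × $620 = $11,036.00
Senior associate: 50.9 × $465 = $23,668.50
Junior associate: 81.5 × $305 = $24,857.50
Paralegal: 8.2 × $165 = $1,353.00
Subtotal: $7,416.00 + $11,036.00 + $23,668.50 + $24,857.50 + $1,353.00 = $68,331.00
Travel: 33.5 × ($165 ÷ 2) = 33.5 × $82.50 = $2,763.75
Total: $68,331.00 + $2,763.75 = $71,094.75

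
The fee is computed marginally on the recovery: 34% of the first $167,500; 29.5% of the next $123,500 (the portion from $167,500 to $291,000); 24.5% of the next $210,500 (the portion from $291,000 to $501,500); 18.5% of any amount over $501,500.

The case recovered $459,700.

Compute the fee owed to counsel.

$134,714.00

First $167,500 at 34% = $56,950.00
Next $123,500 at 29.5% = $36,432.50
Remaining $168,700 at 24.5% = $41,331.50
Fee: $56,950.00 + $36,432.50 + $41,331.50 = $134,714.00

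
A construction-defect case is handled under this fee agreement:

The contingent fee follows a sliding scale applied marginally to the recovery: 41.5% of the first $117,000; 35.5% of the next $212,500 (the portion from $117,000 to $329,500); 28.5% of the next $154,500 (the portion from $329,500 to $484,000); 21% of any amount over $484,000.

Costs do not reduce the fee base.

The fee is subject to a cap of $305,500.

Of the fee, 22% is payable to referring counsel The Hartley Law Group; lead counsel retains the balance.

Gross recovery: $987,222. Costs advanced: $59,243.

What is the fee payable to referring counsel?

Fee base is the gross recovery, $987,222; costs are reimbursed separately.
First $117,000 at 41.5% = $48,555.00
Next $212,500 at 35.5% = $75,437.50
Next $154,500 at 28.5% = $44,032.50
Remaining $503,222 at 21% = $105,676.62
Fee: $48,555.00 + $75,437.50 + $44,032.50 + $105,676.62 = $273,701.62
$273,701.62 is under the $305,500 cap.
Referral share: 22% of $273,701.62 = $60,214.36; lead counsel retains $273,701.62 − $60,214.36 = $213,487.26.

$60,214.36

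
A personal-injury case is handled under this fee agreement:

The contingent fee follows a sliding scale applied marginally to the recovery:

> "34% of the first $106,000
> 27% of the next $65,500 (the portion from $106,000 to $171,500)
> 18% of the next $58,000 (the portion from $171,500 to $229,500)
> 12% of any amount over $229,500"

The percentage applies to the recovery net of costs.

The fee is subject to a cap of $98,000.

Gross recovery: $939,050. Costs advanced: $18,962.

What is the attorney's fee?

$98,000.00

Fee base (net of costs): $939,050 − $18,962 = $920,088
First $106,000 at 34% = $36,040.00
Next $65,500 at 27% = $17,685.00
Next $58,000 at 18% = $10,440.00
Remaining $690,588 at 12% = $82,870.56
Fee: $36,040.00 + $17,685.00 + $10,440.00 + $82,870.56 = $147,035.56
$147,035.56 exceeds the $98,000 cap, so the fee is capped at $98,000.00.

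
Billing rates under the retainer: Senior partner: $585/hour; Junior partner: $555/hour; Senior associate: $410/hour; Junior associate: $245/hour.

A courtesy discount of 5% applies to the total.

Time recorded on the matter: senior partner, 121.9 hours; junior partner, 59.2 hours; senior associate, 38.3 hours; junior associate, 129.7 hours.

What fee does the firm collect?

$144,064.65

Senior partner: 121.9 × $585 = $71,311.50
Junior partner: 59.2 × $555 = $32,856.00
Senior associate: 38.3 × $410 = $15,703.00
Junior associate: 129.7 × $245 = $31,776.50
Subtotal: $151,647.00
Less 5% discount: −$7,582.35
Total: $151,647.00 − $7,582.35 = $144,064.65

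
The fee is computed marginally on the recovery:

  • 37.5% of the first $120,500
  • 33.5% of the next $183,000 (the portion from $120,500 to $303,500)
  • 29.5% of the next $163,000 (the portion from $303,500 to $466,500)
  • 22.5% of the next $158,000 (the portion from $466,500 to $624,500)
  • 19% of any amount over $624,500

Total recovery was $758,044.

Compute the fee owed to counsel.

First $120,500 at 37.5% = $45,187.50
Next $183,000 at 33.5% = $61,305.00
Next $163,000 at 29.5% = $48,085.00
Next $158,000 at 22.5% = $35,550.00
Remaining $133,544 at 19% = $25,373.36
Fee: $45,187.50 + $61,305.00 + $48,085.00 + $35,550.00 + $25,373.36 = $215,500.86

$215,500.86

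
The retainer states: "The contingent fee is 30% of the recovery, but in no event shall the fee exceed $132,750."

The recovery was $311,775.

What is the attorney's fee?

$93,532.50

30% of $311,775 = $93,532.50
That is under the $132,750 cap.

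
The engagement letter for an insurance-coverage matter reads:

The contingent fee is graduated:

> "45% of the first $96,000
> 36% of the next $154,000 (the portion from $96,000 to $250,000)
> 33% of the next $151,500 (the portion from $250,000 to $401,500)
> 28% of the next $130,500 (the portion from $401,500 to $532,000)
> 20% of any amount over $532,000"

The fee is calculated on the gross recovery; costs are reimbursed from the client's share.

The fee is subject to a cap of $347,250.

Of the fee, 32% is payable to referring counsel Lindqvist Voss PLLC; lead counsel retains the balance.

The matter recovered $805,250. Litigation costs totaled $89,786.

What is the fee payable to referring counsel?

$76,744.00

Fee base is the gross recovery, $805,250; costs are reimbursed separately.
First $96,000 at 45% = $43,200.00
Next $154,000 at 36% = $55,440.00
Next $151,500 at 33% = $49,995.00
Next $130,500 at 28% = $36,540.00
Remaining $273,250 at 20% = $54,650.00
Fee: $43,200.00 + $55,440.00 + $49,995.00 + $36,540.00 + $54,650.00 = $239,825.00
$239,825.00 is under the $347,250 cap.
Referral share: 32% of $239,825.00 = $76,744.00; lead counsel retains $239,825.00 − $76,744.00 = $163,081.00.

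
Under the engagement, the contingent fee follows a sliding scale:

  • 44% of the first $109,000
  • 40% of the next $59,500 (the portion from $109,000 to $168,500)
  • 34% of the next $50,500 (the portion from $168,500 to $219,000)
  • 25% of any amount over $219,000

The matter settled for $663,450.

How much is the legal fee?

$200,042.50

First $109,000 at 44% = $47,960.00
Next $59,500 at 40% = $23,800.00
Next $50,500 at 34% = $17,170.00
Remaining $444,450 at 25% = $111,112.50
Fee: $47,960.00 + $23,800.00 + $17,170.00 + $111,112.50 = $200,042.50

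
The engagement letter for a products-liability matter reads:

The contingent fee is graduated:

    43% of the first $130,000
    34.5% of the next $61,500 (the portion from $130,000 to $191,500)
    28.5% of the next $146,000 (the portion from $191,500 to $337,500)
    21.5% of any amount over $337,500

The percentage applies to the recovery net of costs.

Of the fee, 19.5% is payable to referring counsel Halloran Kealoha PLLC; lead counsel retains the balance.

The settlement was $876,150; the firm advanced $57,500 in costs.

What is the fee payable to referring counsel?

$43,324.08

Fee base (net of costs): $876,150 − $57,500 = $818,650
First $130,000 at 43% = $55,900.00
Next $61,500 at 34.5% = $21,217.50
Next $146,000 at 28.5% = $41,610.00
Remaining $481,150 at 21.5% = $103,447.25
Fee: $55,900.00 + $21,217.50 + $41,610.00 + $103,447.25 = $222,174.75
Referral share: 19.5% of $222,174.75 = $43,324.08; lead counsel retains $222,174.75 − $43,324.08 = $178,850.67.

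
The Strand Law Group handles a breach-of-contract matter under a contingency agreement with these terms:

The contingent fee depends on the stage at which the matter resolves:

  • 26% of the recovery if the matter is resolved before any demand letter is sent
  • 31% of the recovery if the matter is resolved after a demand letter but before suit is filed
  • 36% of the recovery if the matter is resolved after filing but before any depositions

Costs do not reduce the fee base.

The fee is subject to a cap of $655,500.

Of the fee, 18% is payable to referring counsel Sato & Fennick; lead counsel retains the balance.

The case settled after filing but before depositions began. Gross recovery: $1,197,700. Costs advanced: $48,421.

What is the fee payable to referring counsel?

Fee base is the gross recovery, $1,197,700; costs are reimbursed separately.
The matter settled after filing but before depositions began, so the 36% rate applies.
$1,197,700 × 36% = $431,172.00
$431,172.00 is under the $655,500 cap.
Referral share: 18% of $431,172.00 = $77,610.96; lead counsel retains $431,172.00 − $77,610.96 = $353,561.04.

$77,610.96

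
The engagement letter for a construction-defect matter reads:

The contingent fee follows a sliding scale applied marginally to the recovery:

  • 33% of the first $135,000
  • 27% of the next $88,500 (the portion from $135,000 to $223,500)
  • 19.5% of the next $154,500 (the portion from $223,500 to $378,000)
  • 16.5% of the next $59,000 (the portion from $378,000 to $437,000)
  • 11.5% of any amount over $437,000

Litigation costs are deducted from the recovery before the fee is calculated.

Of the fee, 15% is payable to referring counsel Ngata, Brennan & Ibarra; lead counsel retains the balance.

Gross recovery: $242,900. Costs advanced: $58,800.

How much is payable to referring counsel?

$8,671.05

Fee base (net of costs): $242,900 − $58,800 = $184,100
First $135,000 at 33% = $44,550.00
Remaining $49,100 at 27% = $13,257.00
Fee: $44,550.00 + $13,257.00 = $57,807.00
Referral share: 15% of $57,807.00 = $8,671.05; lead counsel retains $57,807.00 − $8,671.05 = $49,135.95.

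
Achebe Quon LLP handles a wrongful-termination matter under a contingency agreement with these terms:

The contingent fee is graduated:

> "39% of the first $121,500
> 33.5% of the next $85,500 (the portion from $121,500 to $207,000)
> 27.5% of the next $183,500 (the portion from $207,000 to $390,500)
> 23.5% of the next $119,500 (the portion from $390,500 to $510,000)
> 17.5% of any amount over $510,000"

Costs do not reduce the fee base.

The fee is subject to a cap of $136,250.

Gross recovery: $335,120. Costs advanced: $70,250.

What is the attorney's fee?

$111,260.50

Fee base is the gross recovery, $335,120; costs are reimbursed separately.
First $121,500 at 39% = $47,385.00
Next $85,500 at 33.5% = $28,642.50
Remaining $128,120 at 27.5% = $35,233.00
Fee: $47,385.00 + $28,642.50 + $35,233.00 = $111,260.50
$111,260.50 is under the $136,250 cap.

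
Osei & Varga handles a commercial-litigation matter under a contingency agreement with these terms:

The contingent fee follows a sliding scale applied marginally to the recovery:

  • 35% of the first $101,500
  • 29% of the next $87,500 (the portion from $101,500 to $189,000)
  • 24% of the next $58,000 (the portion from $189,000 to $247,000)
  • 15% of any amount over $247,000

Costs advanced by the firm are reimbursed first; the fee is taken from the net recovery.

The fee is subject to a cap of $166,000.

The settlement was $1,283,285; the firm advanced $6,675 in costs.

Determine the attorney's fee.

$166,000.00

Fee base (net of costs): $1,283,285 − $6,675 = $1,276,610
First $101,500 at 35% = $35,525.00
Next $87,500 at 29% = $25,375.00
Next $58,000 at 24% = $13,920.00
Remaining $1,029,610 at 15% = $154,441.50
Fee: $35,525.00 + $25,375.00 + $13,920.00 + $154,441.50 = $229,261.50
$229,261.50 exceeds the $166,000 cap, so the fee is capped at $166,000.00.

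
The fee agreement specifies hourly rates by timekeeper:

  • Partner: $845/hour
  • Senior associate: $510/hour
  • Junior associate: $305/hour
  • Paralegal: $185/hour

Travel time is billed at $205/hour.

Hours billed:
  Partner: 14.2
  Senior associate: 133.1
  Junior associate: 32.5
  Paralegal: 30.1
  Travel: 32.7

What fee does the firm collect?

Partner: 14.2 × $845 = $11,999.00
Senior associate: 133.1 × $510 = $67,881.00
Junior associate: 32.5 × $305 = $9,912.50
Paralegal: 30.1 × $185 = $5,568.50
Subtotal: $11,999.00 + $67,881.00 + $9,912.50 + $5,568.50 = $95,361.00
Travel: 32.7 × $205 = $6,703.50
Total: $95,361.00 + $6,703.50 = $102,064.50

$102,064.50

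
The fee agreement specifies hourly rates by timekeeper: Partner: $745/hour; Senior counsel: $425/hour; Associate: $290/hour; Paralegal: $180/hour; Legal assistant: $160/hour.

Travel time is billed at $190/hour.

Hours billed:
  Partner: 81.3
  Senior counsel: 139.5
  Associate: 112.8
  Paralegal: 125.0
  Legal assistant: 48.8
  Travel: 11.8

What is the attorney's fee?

Partner: 81.3 × $745 = $60,568.50
Senior counsel: 139.5 × $425 = $59,287.50
Associate: 112.8 × $290 = $32,712.00
Paralegal: 125.0 × $180 = $22,500.00
Legal assistant: 48.8 × $160 = $7,808.00
Subtotal: $60,568.50 + $59,287.50 + $32,712.00 + $22,500.00 + $7,808.00 = $182,876.00
Travel: 11.8 × $190 = $2,242.00
Total: $182,876.00 + $2,242.00 = $185,118.00

$185,118.00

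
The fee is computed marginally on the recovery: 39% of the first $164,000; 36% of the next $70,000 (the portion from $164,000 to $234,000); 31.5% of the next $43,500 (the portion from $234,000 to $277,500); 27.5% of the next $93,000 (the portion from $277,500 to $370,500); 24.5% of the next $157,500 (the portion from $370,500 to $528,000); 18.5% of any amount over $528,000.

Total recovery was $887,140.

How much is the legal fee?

$233,465.90

First $164,000 at 39% = $63,960.00
Next $70,000 at 36% = $25,200.00
Next $43,500 at 31.5% = $13,702.50
Next $93,000 at 27.5% = $25,575.00
Next $157,500 at 24.5% = $38,587.50
Remaining $359,140 at 18.5% = $66,440.90
Fee: $63,960.00 + $25,200.00 + $13,702.50 + $25,575.00 + $38,587.50 + $66,440.90 = $233,465.90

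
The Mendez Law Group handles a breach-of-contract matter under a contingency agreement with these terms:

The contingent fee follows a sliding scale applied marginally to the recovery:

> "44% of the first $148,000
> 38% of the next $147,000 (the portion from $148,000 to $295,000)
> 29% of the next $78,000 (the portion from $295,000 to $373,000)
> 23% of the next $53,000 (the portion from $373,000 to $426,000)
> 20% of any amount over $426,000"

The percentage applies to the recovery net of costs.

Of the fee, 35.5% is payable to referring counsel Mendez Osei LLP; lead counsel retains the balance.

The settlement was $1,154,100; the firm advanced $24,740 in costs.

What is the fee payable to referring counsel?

Fee base (net of costs): $1,154,100 − $24,740 = $1,129,360
First $148,000 at 44% = $65,120.00
Next $147,000 at 38% = $55,860.00
Next $78,000 at 29% = $22,620.00
Next $53,000 at 23% = $12,190.00
Remaining $703,360 at 20% = $140,672.00
Fee: $65,120.00 + $55,860.00 + $22,620.00 + $12,190.00 + $140,672.00 = $296,462.00
Referral share: 35.5% of $296,462.00 = $105,244.01; lead counsel retains $296,462.00 − $105,244.01 = $191,217.99.

$105,244.01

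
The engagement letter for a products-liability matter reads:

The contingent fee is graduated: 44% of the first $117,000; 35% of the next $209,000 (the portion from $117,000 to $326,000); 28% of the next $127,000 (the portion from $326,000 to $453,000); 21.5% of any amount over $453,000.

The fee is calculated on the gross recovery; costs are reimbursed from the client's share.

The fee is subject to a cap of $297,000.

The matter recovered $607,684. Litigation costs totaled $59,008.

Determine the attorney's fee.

Fee base is the gross recovery, $607,684; costs are reimbursed separately.
First $117,000 at 44% = $51,480.00
Next $209,000 at 35% = $73,150.00
Next $127,000 at 28% = $35,560.00
Remaining $154,684 at 21.5% = $33,257.06
Fee: $51,480.00 + $73,150.00 + $35,560.00 + $33,257.06 = $193,447.06
$193,447.06 is under the $297,000 cap.

$193,447.06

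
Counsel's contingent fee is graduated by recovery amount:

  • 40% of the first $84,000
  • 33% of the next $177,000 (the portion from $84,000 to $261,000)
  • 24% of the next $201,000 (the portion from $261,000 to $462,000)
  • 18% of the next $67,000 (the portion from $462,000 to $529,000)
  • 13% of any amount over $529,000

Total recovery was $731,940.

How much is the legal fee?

First $84,000 at 40% = $33,600.00
Next $177,000 at 33% = $58,410.00
Next $201,000 at 24% = $48,240.00
Next $67,000 at 18% = $12,060.00
Remaining $202,940 at 13% = $26,382.20
Fee: $33,600.00 + $58,410.00 + $48,240.00 + $12,060.00 + $26,382.20 = $178,692.20

$178,692.20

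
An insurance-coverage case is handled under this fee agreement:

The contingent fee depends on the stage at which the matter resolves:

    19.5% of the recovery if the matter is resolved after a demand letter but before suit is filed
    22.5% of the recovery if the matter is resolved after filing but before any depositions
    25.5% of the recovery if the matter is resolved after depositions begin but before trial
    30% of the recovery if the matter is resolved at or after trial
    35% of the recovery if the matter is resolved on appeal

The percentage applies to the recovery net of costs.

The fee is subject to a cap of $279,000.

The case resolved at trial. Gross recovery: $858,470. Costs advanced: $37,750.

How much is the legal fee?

$246,216.00

Fee base (net of costs): $858,470 − $37,750 = $820,720
The matter resolved at trial, so the 30% rate applies.
$820,720 × 30% = $246,216.00
$246,216.00 is under the $279,000 cap.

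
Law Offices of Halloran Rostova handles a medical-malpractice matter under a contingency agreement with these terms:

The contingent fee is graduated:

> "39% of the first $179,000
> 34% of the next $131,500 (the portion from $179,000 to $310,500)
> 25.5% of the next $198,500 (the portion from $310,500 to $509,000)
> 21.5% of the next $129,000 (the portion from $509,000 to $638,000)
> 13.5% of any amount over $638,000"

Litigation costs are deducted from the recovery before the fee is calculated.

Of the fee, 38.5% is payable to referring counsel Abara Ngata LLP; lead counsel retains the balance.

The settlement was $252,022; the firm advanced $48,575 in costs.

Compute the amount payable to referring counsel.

$30,076.96

Fee base (net of costs): $252,022 − $48,575 = $203,447
First $179,000 at 39% = $69,810.00
Remaining $24,447 at 34% = $8,311.98
Fee: $69,810.00 + $8,311.98 = $78,121.98
Referral share: 38.5% of $78,121.98 = $30,076.96; lead counsel retains $78,121.98 − $30,076.96 = $48,045.02.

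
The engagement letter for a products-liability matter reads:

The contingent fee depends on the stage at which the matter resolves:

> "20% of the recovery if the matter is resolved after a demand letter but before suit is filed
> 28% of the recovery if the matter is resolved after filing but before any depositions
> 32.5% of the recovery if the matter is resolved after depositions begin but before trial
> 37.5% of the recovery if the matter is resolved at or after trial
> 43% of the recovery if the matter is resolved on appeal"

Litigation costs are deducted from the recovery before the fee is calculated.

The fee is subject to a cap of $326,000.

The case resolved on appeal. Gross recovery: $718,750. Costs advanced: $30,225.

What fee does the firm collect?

Fee base (net of costs): $718,750 − $30,225 = $688,525
The matter resolved on appeal, so the 43% rate applies.
$688,525 × 43% = $296,065.75
$296,065.75 is under the $326,000 cap.

$296,065.75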